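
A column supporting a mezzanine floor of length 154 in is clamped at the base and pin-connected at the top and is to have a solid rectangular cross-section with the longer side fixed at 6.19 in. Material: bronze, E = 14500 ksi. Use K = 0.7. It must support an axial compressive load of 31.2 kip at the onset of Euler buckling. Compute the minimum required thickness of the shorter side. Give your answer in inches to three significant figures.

L_e = K·L = 0.7 × 154 = 107.8 in
Required I = P_cr·L_e²/(π²E) = 3.120×10^4 × 107.8² / (π² × 1.45×10^7) = 2.534 in⁴
Rectangle, weak axis: I_min = h·b³/12 with h = 6.19 in fixed  ⇒  b = (12I/h)^(1/3) = 1.70 in

b ≈ 1.70 in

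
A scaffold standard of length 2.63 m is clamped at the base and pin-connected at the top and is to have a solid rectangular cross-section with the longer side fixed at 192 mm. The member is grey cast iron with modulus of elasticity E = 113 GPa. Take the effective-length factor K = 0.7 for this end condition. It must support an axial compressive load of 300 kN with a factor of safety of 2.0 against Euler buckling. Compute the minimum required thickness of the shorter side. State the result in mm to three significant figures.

b ≈ 48.5 mm

Required P_cr = n·P = 2.0 × 300 = 600.0 kN
L_e = K·L = 0.7 × 2.63 = 1.841 m
Required I = P_cr·L_e²/(π²E) = 6.000×10^5 × 1.841² / (π² × 1.13×10^11) = 1.823×10^-6 m⁴
I_req = 1.823×10^6 mm⁴
Rectangle, weak axis: I_min = h·b³/12 with h = 192 mm fixed  ⇒  b = (12I/h)^(1/3) = 48.5 mm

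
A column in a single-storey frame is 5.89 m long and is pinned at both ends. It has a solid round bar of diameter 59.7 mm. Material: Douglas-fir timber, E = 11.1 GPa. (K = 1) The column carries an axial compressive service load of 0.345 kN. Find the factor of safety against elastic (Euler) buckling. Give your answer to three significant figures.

n ≈ 5.71

I = πd⁴/64 = π×59.7⁴/64 = 6.235×10^5 mm⁴
I = 6.235×10^5 mm⁴ = 6.235×10^-7 m⁴
Effective length L_e = K·L = 1 × 5.89 = 5.890 m
P_cr = π²EI / L_e² = π² × 11.1×10⁹ × 6.235×10^-7 / 5.890² = 1.969×10^3 N
Factor of safety n = P_cr / P = 1.9691 / 0.345 = 5.71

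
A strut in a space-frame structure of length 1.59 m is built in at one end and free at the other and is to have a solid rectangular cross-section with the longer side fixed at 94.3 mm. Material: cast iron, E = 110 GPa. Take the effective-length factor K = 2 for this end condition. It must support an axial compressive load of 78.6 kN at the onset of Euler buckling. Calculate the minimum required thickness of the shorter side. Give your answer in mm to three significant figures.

b ≈ 45.3 mm

L_e = K·L = 2 × 1.59 = 3.180 m
Required I = P_cr·L_e²/(π²E) = 7.860×10^4 × 3.180² / (π² × 1.10×10^11) = 7.321×10^-7 m⁴
I_req = 7.321×10^5 mm⁴
Rectangle, weak axis: I_min = h·b³/12 with h = 94.3 mm fixed  ⇒  b = (12I/h)^(1/3) = 45.3 mm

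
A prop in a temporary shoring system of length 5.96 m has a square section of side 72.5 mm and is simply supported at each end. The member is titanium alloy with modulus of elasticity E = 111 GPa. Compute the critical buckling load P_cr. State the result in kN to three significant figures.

P_cr ≈ 71.0 kN

I = a⁴/12 = 72.5⁴/12 = 2.302×10^6 mm⁴
I = 2.302×10^6 mm⁴ = 2.302×10^-6 m⁴
Effective length L_e = K·L = 1 × 5.96 = 5.960 m
P_cr = π²EI / L_e² = π² × 111×10⁹ × 2.302×10^-6 / 5.960² = 7.101×10^4 N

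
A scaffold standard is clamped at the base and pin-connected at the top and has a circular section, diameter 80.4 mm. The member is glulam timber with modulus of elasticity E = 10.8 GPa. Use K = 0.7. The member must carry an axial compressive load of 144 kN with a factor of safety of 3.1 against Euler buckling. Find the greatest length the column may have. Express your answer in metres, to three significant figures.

L_max ≈ 1.00 m

I = πd⁴/64 = π×80.4⁴/64 = 2.051×10^6 mm⁴
I = 2.051×10^-6 m⁴
Required critical load P_cr = n·P = 3.1 × 144 = 446.4 kN = 4.464×10^5 N
From P_cr = π²EI/(K·L)²:  L = (1/K)·√(π²EI/P_cr) = (1/0.7)·√(π²×1.08×10^10×2.051×10^-6/4.464×10^5)
L = 1.00 m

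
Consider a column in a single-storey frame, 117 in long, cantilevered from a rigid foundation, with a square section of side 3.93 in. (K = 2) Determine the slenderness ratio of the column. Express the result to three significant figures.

For a square r = a/√12 = 3.93/√12 = 1.134 in
L_e = K·L = 2 × 117 = 234.0 in
λ = L_e / r_min = 234.00 / 1.134 = 206

λ ≈ 206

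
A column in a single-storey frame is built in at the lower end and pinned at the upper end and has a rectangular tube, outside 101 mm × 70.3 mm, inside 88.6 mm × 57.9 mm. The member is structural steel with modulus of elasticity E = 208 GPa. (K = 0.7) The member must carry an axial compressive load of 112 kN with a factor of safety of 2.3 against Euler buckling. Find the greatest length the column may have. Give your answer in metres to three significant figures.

Weak-axis I_min = (h_o·b_o³ − h_i·b_i³)/12 with b_o = 70.3, b_i = 57.90 mm (shorter outer/inner sides).
I_min = (101×70.3³ − 88.60×57.90³)/12 = 1.491×10^6 mm⁴
I = 1.491×10^-6 m⁴
Required critical load P_cr = n·P = 2.3 × 112 = 257.6 kN = 2.576×10^5 N
From P_cr = π²EI/(K·L)²:  L = (1/K)·√(π²EI/P_cr) = (1/0.7)·√(π²×2.08×10^11×1.491×10^-6/2.576×10^5)
L = 4.92 m

L_max ≈ 4.92 m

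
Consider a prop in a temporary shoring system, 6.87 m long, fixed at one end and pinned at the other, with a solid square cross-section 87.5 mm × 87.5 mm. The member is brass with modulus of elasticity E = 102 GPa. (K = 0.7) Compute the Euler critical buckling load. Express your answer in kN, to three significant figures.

I = a⁴/12 = 87.5⁴/12 = 4.885×10^6 mm⁴
I = 4.885×10^6 mm⁴ = 4.885×10^-6 m⁴
Effective length L_e = K·L = 0.7 × 6.87 = 4.809 m
P_cr = π²EI / L_e² = π² × 102×10⁹ × 4.885×10^-6 / 4.809² = 2.126×10^5 N

P_cr ≈ 213 kN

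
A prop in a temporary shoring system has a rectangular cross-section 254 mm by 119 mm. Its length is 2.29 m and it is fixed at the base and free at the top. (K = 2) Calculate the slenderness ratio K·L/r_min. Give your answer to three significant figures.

Buckling occurs about the weak axis: I_min = h·b³/12 with b = 119 mm (the shorter side).
I_min = 254×119³/12 = 3.567×10^7 mm⁴
A = 3.023×10^4 mm²;  r_min = √(I/A) = √(3.567×10^7/3.023×10^4) = 34.35 mm
L_e = K·L = 2 × 2.29 m = 4.580 m = 4580.0 mm
λ = L_e / r_min = 4580.0 / 34.35 = 133

λ ≈ 133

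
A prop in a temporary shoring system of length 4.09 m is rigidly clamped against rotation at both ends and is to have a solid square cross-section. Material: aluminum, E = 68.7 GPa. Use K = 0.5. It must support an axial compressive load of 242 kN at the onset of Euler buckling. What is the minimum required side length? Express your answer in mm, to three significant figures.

a ≈ 65.1 mm

L_e = K·L = 0.5 × 4.09 = 2.045 m
Required I = P_cr·L_e²/(π²E) = 2.420×10^5 × 2.045² / (π² × 6.87×10^10) = 1.493×10^-6 m⁴
I_req = 1.493×10^6 mm⁴
Solid square: I = a⁴/12  ⇒  a = (12I)^(1/4) = (12×1.493×10^6)^(1/4) = 65.1 mm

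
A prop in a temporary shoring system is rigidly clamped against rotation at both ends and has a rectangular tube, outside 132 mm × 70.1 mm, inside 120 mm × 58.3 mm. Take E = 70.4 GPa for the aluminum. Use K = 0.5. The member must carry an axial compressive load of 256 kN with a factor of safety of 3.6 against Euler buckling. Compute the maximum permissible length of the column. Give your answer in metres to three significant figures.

L_max ≈ 2.33 m

Weak-axis I_min = (h_o·b_o³ − h_i·b_i³)/12 with b_o = 70.1, b_i = 58.30 mm (shorter outer/inner sides).
I_min = (132×70.1³ − 120.0×58.30³)/12 = 1.808×10^6 mm⁴
I = 1.808×10^-6 m⁴
Required critical load P_cr = n·P = 3.6 × 256 = 921.6 kN = 9.216×10^5 N
From P_cr = π²EI/(K·L)²:  L = (1/K)·√(π²EI/P_cr) = (1/0.5)·√(π²×7.04×10^10×1.808×10^-6/9.216×10^5)
L = 2.33 m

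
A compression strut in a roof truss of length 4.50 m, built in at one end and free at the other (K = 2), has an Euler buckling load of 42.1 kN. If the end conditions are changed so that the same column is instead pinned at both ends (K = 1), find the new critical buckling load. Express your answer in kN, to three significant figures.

P_cr ≈ 168 kN

P_cr ∝ 1/K², so P_cr,new = P_cr,old × (K_old/K_new)² = 42.1 × (2/1)²
= 42.1 × 4.000 = 168 kN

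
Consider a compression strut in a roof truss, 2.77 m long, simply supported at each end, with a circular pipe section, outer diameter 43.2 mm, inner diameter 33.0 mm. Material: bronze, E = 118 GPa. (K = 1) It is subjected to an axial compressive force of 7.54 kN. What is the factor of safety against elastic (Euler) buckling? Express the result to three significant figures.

d_o = 43.2 mm, d_i = 33.0 mm
I = π(d_o⁴ − d_i⁴)/64 = π(43.2⁴ − 33.00⁴)/64 = 1.128×10^5 mm⁴
I = 1.128×10^5 mm⁴ = 1.128×10^-7 m⁴
Effective length L_e = K·L = 1 × 2.77 = 2.770 m
P_cr = π²EI / L_e² = π² × 118×10⁹ × 1.128×10^-7 / 2.770² = 1.711×10^4 N
Factor of safety n = P_cr / P = 17.114 / 7.54 = 2.27

n ≈ 2.27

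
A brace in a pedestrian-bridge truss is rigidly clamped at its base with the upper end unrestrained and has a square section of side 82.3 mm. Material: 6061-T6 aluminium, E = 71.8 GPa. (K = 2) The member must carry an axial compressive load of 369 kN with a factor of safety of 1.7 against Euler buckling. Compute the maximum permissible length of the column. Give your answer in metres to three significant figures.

I = a⁴/12 = 82.3⁴/12 = 3.823×10^6 mm⁴
I = 3.823×10^-6 m⁴
Required critical load P_cr = n·P = 1.7 × 369 = 627.3 kN = 6.273×10^5 N
From P_cr = π²EI/(K·L)²:  L = (1/K)·√(π²EI/P_cr) = (1/2)·√(π²×7.18×10^10×3.823×10^-6/6.273×10^5)
L = 1.04 m

L_max ≈ 1.04 m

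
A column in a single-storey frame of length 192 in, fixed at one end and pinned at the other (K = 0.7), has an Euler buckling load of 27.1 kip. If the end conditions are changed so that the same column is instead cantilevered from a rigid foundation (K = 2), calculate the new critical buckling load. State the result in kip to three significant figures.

P_cr ∝ 1/K², so P_cr,new = P_cr,old × (K_old/K_new)² = 27.1 × (0.7/2)²
= 27.1 × 0.1225 = 3.32 kip

P_cr ≈ 3.32 kip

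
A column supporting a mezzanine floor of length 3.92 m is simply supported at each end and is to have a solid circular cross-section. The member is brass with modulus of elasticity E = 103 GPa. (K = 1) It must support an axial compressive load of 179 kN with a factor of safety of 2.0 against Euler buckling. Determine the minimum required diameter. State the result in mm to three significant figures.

Required P_cr = n·P = 2.0 × 179 = 358.0 kN
L_e = K·L = 1 × 3.92 = 3.920 m
Required I = P_cr·L_e²/(π²E) = 3.580×10^5 × 3.920² / (π² × 1.03×10^11) = 5.412×10^-6 m⁴
I_req = 5.412×10^6 mm⁴
Solid circle: I = πd⁴/64  ⇒  d = (64I/π)^(1/4) = (64×5.412×10^6/π)^(1/4) = 102 mm

d ≈ 102 mm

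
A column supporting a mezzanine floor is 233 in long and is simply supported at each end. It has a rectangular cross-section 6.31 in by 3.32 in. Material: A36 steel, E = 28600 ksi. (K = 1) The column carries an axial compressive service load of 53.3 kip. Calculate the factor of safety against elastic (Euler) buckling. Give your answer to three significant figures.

n ≈ 1.88

Buckling occurs about the weak axis: I_min = h·b³/12 with b = 3.32 in (the shorter side).
I_min = 6.31×3.32³/12 = 19.24 in⁴
Effective length L_e = K·L = 1 × 233 = 233.0 in
P_cr = π²EI / L_e² = π² × 28600×10³ × 19.24 / 233.0² = 1.000×10^5 lb
Factor of safety n = P_cr / P = 100.05 / 53.3 = 1.88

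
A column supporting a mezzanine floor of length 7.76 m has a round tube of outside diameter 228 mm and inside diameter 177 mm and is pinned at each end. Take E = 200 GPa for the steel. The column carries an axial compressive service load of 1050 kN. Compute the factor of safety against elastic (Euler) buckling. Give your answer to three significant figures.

n ≈ 2.64

d_o = 228 mm, d_i = 177 mm
I = π(d_o⁴ − d_i⁴)/64 = π(228⁴ − 177.0⁴)/64 = 8.447×10^7 mm⁴
I = 8.447×10^7 mm⁴ = 8.447×10^-5 m⁴
Effective length L_e = K·L = 1 × 7.76 = 7.760 m
P_cr = π²EI / L_e² = π² × 200×10⁹ × 8.447×10^-5 / 7.760² = 2.769×10^6 N
Factor of safety n = P_cr / P = 2768.9 / 1050 = 2.64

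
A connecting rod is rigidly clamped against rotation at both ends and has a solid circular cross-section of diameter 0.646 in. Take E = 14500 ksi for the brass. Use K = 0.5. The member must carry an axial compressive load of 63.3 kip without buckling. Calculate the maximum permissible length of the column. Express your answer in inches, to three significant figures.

I = πd⁴/64 = π×0.646⁴/64 = 8.549×10^-3 in⁴
At the buckling limit P_cr = P = 6.330×10^4 lb
From P_cr = π²EI/(K·L)²:  L = (1/K)·√(π²EI/P_cr) = (1/0.5)·√(π²×1.45×10^7×8.549×10^-3/6.330×10^4)
L = 8.79 in

L_max ≈ 8.79 in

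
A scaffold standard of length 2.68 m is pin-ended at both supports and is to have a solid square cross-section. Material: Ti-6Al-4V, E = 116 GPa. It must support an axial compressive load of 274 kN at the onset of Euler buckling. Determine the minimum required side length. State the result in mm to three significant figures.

L_e = K·L = 1 × 2.68 = 2.680 m
Required I = P_cr·L_e²/(π²E) = 2.740×10^5 × 2.680² / (π² × 1.16×10^11) = 1.719×10^-6 m⁴
I_req = 1.719×10^6 mm⁴
Solid square: I = a⁴/12  ⇒  a = (12I)^(1/4) = (12×1.719×10^6)^(1/4) = 67.4 mm

a ≈ 67.4 mm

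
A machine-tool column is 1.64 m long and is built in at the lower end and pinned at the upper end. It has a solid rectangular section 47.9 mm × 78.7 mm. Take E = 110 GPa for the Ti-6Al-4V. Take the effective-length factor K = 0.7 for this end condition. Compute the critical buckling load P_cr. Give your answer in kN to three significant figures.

P_cr ≈ 594 kN

Buckling occurs about the weak axis: I_min = h·b³/12 with b = 47.9 mm (the shorter side).
I_min = 78.7×47.9³/12 = 7.208×10^5 mm⁴
I = 7.208×10^5 mm⁴ = 7.208×10^-7 m⁴
Effective length L_e = K·L = 0.7 × 1.64 = 1.148 m
P_cr = π²EI / L_e² = π² × 110×10⁹ × 7.208×10^-7 / 1.148² = 5.938×10^5 N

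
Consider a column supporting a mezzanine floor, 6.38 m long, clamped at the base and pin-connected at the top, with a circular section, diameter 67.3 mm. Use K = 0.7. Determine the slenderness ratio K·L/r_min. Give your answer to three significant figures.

λ ≈ 265

For a solid circle r = d/4 = 67.3/4 = 16.82 mm
L_e = K·L = 0.7 × 6.38 m = 4.466 m = 4466.0 mm
λ = L_e / r_min = 4466.0 / 16.82 = 265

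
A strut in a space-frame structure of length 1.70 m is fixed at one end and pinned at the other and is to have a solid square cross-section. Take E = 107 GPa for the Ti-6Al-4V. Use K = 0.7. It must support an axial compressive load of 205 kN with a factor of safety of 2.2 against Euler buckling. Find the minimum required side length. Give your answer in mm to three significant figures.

a ≈ 51.9 mm

Required P_cr = n·P = 2.2 × 205 = 451.0 kN
L_e = K·L = 0.7 × 1.70 = 1.190 m
Required I = P_cr·L_e²/(π²E) = 4.510×10^5 × 1.190² / (π² × 1.07×10^11) = 6.048×10^-7 m⁴
I_req = 6.048×10^5 mm⁴
Solid square: I = a⁴/12  ⇒  a = (12I)^(1/4) = (12×6.048×10^5)^(1/4) = 51.9 mm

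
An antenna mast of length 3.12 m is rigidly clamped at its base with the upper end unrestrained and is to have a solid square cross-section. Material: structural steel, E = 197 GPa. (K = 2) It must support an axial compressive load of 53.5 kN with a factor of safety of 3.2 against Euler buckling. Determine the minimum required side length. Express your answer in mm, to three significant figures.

a ≈ 80.1 mm

Required P_cr = n·P = 3.2 × 53.5 = 171.2 kN
L_e = K·L = 2 × 3.12 = 6.240 m
Required I = P_cr·L_e²/(π²E) = 1.712×10^5 × 6.240² / (π² × 1.97×10^11) = 3.429×10^-6 m⁴
I_req = 3.429×10^6 mm⁴
Solid square: I = a⁴/12  ⇒  a = (12I)^(1/4) = (12×3.429×10^6)^(1/4) = 80.1 mm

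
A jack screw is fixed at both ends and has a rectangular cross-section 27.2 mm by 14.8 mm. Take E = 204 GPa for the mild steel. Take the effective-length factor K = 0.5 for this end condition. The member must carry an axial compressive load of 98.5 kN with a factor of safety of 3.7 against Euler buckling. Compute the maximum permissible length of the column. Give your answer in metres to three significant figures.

L_max ≈ 0.403 m

Buckling occurs about the weak axis: I_min = h·b³/12 with b = 14.8 mm (the shorter side).
I_min = 27.2×14.8³/12 = 7.348×10^3 mm⁴
I = 7.348×10^-9 m⁴
Required critical load P_cr = n·P = 3.7 × 98.5 = 364.5 kN = 3.644×10^5 N
From P_cr = π²EI/(K·L)²:  L = (1/K)·√(π²EI/P_cr) = (1/0.5)·√(π²×2.04×10^11×7.348×10^-9/3.644×10^5)
L = 0.403 m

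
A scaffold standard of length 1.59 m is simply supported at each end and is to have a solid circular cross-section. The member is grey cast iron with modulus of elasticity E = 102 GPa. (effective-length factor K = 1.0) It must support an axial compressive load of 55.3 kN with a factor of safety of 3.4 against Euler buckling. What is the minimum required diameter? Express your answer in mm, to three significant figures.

Required P_cr = n·P = 3.4 × 55.3 = 188.0 kN
L_e = K·L = 1 × 1.59 = 1.590 m
Required I = P_cr·L_e²/(π²E) = 1.880×10^5 × 1.590² / (π² × 1.02×10^11) = 4.722×10^-7 m⁴
I_req = 4.722×10^5 mm⁴
Solid circle: I = πd⁴/64  ⇒  d = (64I/π)^(1/4) = (64×4.722×10^5/π)^(1/4) = 55.7 mm

d ≈ 55.7 mm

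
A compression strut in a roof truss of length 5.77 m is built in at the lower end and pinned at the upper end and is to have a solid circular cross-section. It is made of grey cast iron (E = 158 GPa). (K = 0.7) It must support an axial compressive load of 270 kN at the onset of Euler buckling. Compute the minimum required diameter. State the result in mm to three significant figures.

d ≈ 87.1 mm

L_e = K·L = 0.7 × 5.77 = 4.039 m
Required I = P_cr·L_e²/(π²E) = 2.700×10^5 × 4.039² / (π² × 1.58×10^11) = 2.825×10^-6 m⁴
I_req = 2.825×10^6 mm⁴
Solid circle: I = πd⁴/64  ⇒  d = (64I/π)^(1/4) = (64×2.825×10^6/π)^(1/4) = 87.1 mm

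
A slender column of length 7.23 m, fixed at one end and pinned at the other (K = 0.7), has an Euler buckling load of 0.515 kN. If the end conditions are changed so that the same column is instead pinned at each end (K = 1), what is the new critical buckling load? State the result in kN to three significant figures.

P_cr ≈ 0.252 kN

P_cr ∝ 1/K², so P_cr,new = P_cr,old × (K_old/K_new)² = 0.515 × (0.7/1)²
= 0.515 × 0.4900 = 0.252 kN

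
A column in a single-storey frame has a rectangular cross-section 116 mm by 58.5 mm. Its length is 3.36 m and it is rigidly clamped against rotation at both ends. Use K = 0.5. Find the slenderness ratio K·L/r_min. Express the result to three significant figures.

Buckling occurs about the weak axis: I_min = h·b³/12 with b = 58.5 mm (the shorter side).
I_min = 116×58.5³/12 = 1.935×10^6 mm⁴
A = 6.786×10^3 mm²;  r_min = √(I/A) = √(1.935×10^6/6.786×10^3) = 16.89 mm
L_e = K·L = 0.5 × 3.36 m = 1.680 m = 1680.0 mm
λ = L_e / r_min = 1680.0 / 16.89 = 99.5

λ ≈ 99.5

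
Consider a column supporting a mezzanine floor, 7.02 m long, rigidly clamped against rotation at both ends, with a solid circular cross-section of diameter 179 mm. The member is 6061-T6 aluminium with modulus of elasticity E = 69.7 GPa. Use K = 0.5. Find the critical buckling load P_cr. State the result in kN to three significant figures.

P_cr ≈ 2810 kN

I = πd⁴/64 = π×179⁴/64 = 5.039×10^7 mm⁴
I = 5.039×10^7 mm⁴ = 5.039×10^-5 m⁴
Effective length L_e = K·L = 0.5 × 7.02 = 3.510 m
P_cr = π²EI / L_e² = π² × 69.7×10⁹ × 5.039×10^-5 / 3.510² = 2.814×10^6 N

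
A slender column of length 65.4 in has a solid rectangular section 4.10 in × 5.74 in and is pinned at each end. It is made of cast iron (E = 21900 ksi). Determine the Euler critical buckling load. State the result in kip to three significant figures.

P_cr ≈ 1670 kip

Buckling occurs about the weak axis: I_min = h·b³/12 with b = 4.10 in (the shorter side).
I_min = 5.74×4.10³/12 = 32.97 in⁴
Effective length L_e = K·L = 1 × 65.4 = 65.40 in
P_cr = π²EI / L_e² = π² × 21900×10³ × 32.97 / 65.40² = 1.666×10^6 lb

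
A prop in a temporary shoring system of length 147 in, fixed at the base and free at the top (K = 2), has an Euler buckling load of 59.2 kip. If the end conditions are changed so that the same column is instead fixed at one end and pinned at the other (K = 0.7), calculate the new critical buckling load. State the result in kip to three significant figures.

P_cr ≈ 483 kip

P_cr ∝ 1/K², so P_cr,new = P_cr,old × (K_old/K_new)² = 59.2 × (2/0.7)²
= 59.2 × 8.163 = 483 kip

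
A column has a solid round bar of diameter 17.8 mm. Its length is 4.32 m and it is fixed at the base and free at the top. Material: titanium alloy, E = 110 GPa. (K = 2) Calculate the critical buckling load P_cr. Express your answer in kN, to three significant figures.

P_cr ≈ 0.0717 kN

I = πd⁴/64 = π×17.8⁴/64 = 4.928×10^3 mm⁴
I = 4.928×10^3 mm⁴ = 4.928×10^-9 m⁴
Effective length L_e = K·L = 2 × 4.32 = 8.640 m
P_cr = π²EI / L_e² = π² × 110×10⁹ × 4.928×10^-9 / 8.640² = 71.67 N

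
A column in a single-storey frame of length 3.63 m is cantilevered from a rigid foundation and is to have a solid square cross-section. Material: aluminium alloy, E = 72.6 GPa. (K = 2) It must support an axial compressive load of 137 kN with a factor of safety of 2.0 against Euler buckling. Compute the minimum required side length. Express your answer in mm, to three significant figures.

Required P_cr = n·P = 2.0 × 137 = 274.0 kN
L_e = K·L = 2 × 3.63 = 7.260 m
Required I = P_cr·L_e²/(π²E) = 2.740×10^5 × 7.260² / (π² × 7.26×10^10) = 2.016×10^-5 m⁴
I_req = 2.016×10^7 mm⁴
Solid square: I = a⁴/12  ⇒  a = (12I)^(1/4) = (12×2.016×10^7)^(1/4) = 125 mm

a ≈ 125 mm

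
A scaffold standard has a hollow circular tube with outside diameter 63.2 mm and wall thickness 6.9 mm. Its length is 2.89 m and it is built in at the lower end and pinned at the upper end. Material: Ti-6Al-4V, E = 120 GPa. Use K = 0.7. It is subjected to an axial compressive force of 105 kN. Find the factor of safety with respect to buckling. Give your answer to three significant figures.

Inner diameter d_i = 63.2 − 2×6.9 = 49.40 mm
I = π(d_o⁴ − d_i⁴)/64 = π(63.2⁴ − 49.40⁴)/64 = 4.908×10^5 mm⁴
I = 4.908×10^5 mm⁴ = 4.908×10^-7 m⁴
Effective length L_e = K·L = 0.7 × 2.89 = 2.023 m
P_cr = π²EI / L_e² = π² × 120×10⁹ × 4.908×10^-7 / 2.023² = 1.420×10^5 N
Factor of safety n = P_cr / P = 142.04 / 105 = 1.35

n ≈ 1.35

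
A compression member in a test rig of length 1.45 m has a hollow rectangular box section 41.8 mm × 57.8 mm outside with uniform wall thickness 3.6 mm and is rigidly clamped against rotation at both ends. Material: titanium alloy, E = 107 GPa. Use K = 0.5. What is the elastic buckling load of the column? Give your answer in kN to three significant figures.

Inner dimensions: h_i = 57.8 − 2×3.6 = 50.60 mm, b_i = 41.8 − 2×3.6 = 34.60 mm
Weak-axis I_min = (h_o·b_o³ − h_i·b_i³)/12 with b_o = 41.8, b_i = 34.60 mm (shorter outer/inner sides).
I_min = (57.8×41.8³ − 50.60×34.60³)/12 = 1.771×10^5 mm⁴
I = 1.771×10^5 mm⁴ = 1.771×10^-7 m⁴
Effective length L_e = K·L = 0.5 × 1.45 = 0.7250 m
P_cr = π²EI / L_e² = π² × 107×10⁹ × 1.771×10^-7 / 0.7250² = 3.559×10^5 N

P_cr ≈ 356 kN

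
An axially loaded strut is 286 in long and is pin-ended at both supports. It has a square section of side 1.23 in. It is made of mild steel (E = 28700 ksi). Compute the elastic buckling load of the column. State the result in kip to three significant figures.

I = a⁴/12 = 1.23⁴/12 = 0.1907 in⁴
Effective length L_e = K·L = 1 × 286 = 286.0 in
P_cr = π²EI / L_e² = π² × 28700×10³ × 0.1907 / 286.0² = 660.5 lb

P_cr ≈ 0.661 kip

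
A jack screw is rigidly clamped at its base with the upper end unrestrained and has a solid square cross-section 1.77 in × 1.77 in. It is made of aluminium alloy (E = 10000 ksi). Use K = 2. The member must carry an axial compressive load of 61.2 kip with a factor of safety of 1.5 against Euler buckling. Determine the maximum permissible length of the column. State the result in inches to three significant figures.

L_max ≈ 14.8 in

I = a⁴/12 = 1.77⁴/12 = 0.8179 in⁴
Required critical load P_cr = n·P = 1.5 × 61.2 = 91.80 kip = 9.180×10^4 lb
From P_cr = π²EI/(K·L)²:  L = (1/K)·√(π²EI/P_cr) = (1/2)·√(π²×1.00×10^7×0.8179/9.180×10^4)
L = 14.8 in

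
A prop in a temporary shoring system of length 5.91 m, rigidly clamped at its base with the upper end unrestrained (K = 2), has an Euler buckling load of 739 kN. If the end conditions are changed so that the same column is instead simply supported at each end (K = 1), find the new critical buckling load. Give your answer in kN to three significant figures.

P_cr ∝ 1/K², so P_cr,new = P_cr,old × (K_old/K_new)² = 739 × (2/1)²
= 739 × 4.000 = 2960 kN

P_cr ≈ 2960 kN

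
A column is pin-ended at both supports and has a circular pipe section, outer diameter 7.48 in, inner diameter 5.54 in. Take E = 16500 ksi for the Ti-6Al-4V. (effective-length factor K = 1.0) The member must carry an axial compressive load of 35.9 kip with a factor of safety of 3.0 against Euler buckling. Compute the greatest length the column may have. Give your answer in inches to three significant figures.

L_max ≈ 403 in

d_o = 7.48 in, d_i = 5.54 in
I = π(d_o⁴ − d_i⁴)/64 = π(7.48⁴ − 5.540⁴)/64 = 107.4 in⁴
Required critical load P_cr = n·P = 3.0 × 35.9 = 107.7 kip = 1.077×10^5 lb
From P_cr = π²EI/(K·L)²:  L = (1/K)·√(π²EI/P_cr) = (1/1)·√(π²×1.65×10^7×107.4/1.077×10^5)
L = 403 in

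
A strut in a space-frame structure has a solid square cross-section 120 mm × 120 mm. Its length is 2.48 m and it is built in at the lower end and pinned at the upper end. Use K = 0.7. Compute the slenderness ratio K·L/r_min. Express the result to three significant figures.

λ ≈ 50.1

For a square r = a/√12 = 120/√12 = 34.64 mm
L_e = K·L = 0.7 × 2.48 m = 1.736 m = 1736.0 mm
λ = L_e / r_min = 1736.0 / 34.64 = 50.1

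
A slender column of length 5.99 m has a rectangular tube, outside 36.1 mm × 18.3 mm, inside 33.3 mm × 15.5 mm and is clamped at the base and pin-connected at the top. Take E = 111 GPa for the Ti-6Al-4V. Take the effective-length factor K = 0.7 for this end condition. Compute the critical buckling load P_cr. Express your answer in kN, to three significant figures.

Weak-axis I_min = (h_o·b_o³ − h_i·b_i³)/12 with b_o = 18.3, b_i = 15.50 mm (shorter outer/inner sides).
I_min = (36.1×18.3³ − 33.30×15.50³)/12 = 8.103×10^3 mm⁴
I = 8.103×10^3 mm⁴ = 8.103×10^-9 m⁴
Effective length L_e = K·L = 0.7 × 5.99 = 4.193 m
P_cr = π²EI / L_e² = π² × 111×10⁹ × 8.103×10^-9 / 4.193² = 504.9 N

P_cr ≈ 0.505 kN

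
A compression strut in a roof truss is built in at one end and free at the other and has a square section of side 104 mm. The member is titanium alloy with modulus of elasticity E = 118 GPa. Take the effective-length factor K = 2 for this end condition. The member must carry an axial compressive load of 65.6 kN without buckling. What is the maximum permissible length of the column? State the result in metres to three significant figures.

L_max ≈ 6.58 m

I = a⁴/12 = 104⁴/12 = 9.749×10^6 mm⁴
I = 9.749×10^-6 m⁴
At the buckling limit P_cr = P = 6.560×10^4 N
From P_cr = π²EI/(K·L)²:  L = (1/K)·√(π²EI/P_cr) = (1/2)·√(π²×1.18×10^11×9.749×10^-6/6.560×10^4)
L = 6.58 m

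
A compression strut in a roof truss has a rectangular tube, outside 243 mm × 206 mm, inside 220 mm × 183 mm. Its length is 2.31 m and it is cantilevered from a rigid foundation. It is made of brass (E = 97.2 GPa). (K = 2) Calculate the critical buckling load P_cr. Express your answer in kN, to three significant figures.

Weak-axis I_min = (h_o·b_o³ − h_i·b_i³)/12 with b_o = 206, b_i = 183.0 mm (shorter outer/inner sides).
I_min = (243×206³ − 220.0×183.0³)/12 = 6.467×10^7 mm⁴
I = 6.467×10^7 mm⁴ = 6.467×10^-5 m⁴
Effective length L_e = K·L = 2 × 2.31 = 4.620 m
P_cr = π²EI / L_e² = π² × 97.2×10⁹ × 6.467×10^-5 / 4.620² = 2.906×10^6 N

P_cr ≈ 2910 kN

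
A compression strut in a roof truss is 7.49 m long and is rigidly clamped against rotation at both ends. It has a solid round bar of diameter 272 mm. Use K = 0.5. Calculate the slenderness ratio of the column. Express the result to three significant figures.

For a solid circle r = d/4 = 272/4 = 68.00 mm
L_e = K·L = 0.5 × 7.49 m = 3.745 m = 3745.0 mm
λ = L_e / r_min = 3745.0 / 68.00 = 55.1

λ ≈ 55.1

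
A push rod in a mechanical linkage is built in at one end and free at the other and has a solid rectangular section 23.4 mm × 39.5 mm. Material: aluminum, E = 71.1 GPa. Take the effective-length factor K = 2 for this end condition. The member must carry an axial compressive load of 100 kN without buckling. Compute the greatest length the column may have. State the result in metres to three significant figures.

L_max ≈ 0.272 m

Buckling occurs about the weak axis: I_min = h·b³/12 with b = 23.4 mm (the shorter side).
I_min = 39.5×23.4³/12 = 4.218×10^4 mm⁴
I = 4.218×10^-8 m⁴
At the buckling limit P_cr = P = 1.000×10^5 N
From P_cr = π²EI/(K·L)²:  L = (1/K)·√(π²EI/P_cr) = (1/2)·√(π²×7.11×10^10×4.218×10^-8/1.000×10^5)
L = 0.272 m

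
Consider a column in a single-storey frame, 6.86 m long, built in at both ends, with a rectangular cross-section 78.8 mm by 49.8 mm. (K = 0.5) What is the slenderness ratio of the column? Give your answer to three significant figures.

λ ≈ 239

For a rectangle r_min = b/√12 = 49.8/√12 = 14.38 mm
L_e = K·L = 0.5 × 6.86 m = 3.430 m = 3430.0 mm
λ = L_e / r_min = 3430.0 / 14.38 = 239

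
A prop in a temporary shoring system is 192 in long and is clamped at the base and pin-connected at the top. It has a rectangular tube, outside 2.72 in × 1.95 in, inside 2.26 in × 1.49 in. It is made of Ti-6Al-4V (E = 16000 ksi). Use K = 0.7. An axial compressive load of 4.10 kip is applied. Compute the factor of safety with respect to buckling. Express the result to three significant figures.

n ≈ 2.26

Weak-axis I_min = (h_o·b_o³ − h_i·b_i³)/12 with b_o = 1.95, b_i = 1.490 in (shorter outer/inner sides).
I_min = (2.72×1.95³ − 2.260×1.490³)/12 = 1.058 in⁴
Effective length L_e = K·L = 0.7 × 192 = 134.4 in
P_cr = π²EI / L_e² = π² × 16000×10³ × 1.058 / 134.4² = 9.247×10^3 lb
Factor of safety n = P_cr / P = 9.2467 / 4.10 = 2.26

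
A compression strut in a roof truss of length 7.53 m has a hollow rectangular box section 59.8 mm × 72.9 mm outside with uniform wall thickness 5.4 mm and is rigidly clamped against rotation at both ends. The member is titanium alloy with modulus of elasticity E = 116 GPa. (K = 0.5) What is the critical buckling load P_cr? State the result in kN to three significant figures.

P_cr ≈ 55.8 kN

Inner dimensions: h_i = 72.9 − 2×5.4 = 62.10 mm, b_i = 59.8 − 2×5.4 = 49.00 mm
Weak-axis I_min = (h_o·b_o³ − h_i·b_i³)/12 with b_o = 59.8, b_i = 49.00 mm (shorter outer/inner sides).
I_min = (72.9×59.8³ − 62.10×49.00³)/12 = 6.903×10^5 mm⁴
I = 6.903×10^5 mm⁴ = 6.903×10^-7 m⁴
Effective length L_e = K·L = 0.5 × 7.53 = 3.765 m
P_cr = π²EI / L_e² = π² × 116×10⁹ × 6.903×10^-7 / 3.765² = 5.575×10^4 N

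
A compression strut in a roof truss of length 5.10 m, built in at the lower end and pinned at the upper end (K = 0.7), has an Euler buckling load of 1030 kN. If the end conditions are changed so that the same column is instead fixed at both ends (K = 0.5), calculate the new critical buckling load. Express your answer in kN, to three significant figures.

P_cr ≈ 2020 kN

P_cr ∝ 1/K², so P_cr,new = P_cr,old × (K_old/K_new)² = 1030 × (0.7/0.5)²
= 1030 × 1.960 = 2020 kN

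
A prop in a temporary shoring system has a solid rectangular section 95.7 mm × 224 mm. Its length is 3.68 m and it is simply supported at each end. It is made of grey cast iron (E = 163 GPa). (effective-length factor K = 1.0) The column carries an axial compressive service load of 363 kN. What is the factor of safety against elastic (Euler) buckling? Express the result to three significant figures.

n ≈ 5.35

Buckling occurs about the weak axis: I_min = h·b³/12 with b = 95.7 mm (the shorter side).
I_min = 224×95.7³/12 = 1.636×10^7 mm⁴
I = 1.636×10^7 mm⁴ = 1.636×10^-5 m⁴
Effective length L_e = K·L = 1 × 3.68 = 3.680 m
P_cr = π²EI / L_e² = π² × 163×10⁹ × 1.636×10^-5 / 3.680² = 1.944×10^6 N
Factor of safety n = P_cr / P = 1943.5 / 363 = 5.35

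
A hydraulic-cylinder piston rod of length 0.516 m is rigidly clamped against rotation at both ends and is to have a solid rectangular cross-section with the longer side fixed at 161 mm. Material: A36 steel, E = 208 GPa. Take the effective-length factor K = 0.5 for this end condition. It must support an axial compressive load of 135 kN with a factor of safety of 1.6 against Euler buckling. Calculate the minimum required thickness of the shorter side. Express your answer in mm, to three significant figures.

b ≈ 8.05 mm

Required P_cr = n·P = 1.6 × 135 = 216.0 kN
L_e = K·L = 0.5 × 0.516 = 0.2580 m
Required I = P_cr·L_e²/(π²E) = 2.160×10^5 × 0.2580² / (π² × 2.08×10^11) = 7.004×10^-9 m⁴
I_req = 7.004×10^3 mm⁴
Rectangle, weak axis: I_min = h·b³/12 with h = 161 mm fixed  ⇒  b = (12I/h)^(1/3) = 8.05 mm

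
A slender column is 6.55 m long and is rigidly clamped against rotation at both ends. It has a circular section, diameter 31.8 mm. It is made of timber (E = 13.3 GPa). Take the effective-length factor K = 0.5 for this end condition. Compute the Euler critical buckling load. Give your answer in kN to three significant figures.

P_cr ≈ 0.614 kN

I = πd⁴/64 = π×31.8⁴/64 = 5.020×10^4 mm⁴
I = 5.020×10^4 mm⁴ = 5.020×10^-8 m⁴
Effective length L_e = K·L = 0.5 × 6.55 = 3.275 m
P_cr = π²EI / L_e² = π² × 13.3×10⁹ × 5.020×10^-8 / 3.275² = 614.3 N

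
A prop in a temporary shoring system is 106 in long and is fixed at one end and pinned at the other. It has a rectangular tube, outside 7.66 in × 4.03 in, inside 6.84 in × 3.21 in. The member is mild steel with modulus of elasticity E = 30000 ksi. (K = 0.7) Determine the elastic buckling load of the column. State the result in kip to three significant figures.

Weak-axis I_min = (h_o·b_o³ − h_i·b_i³)/12 with b_o = 4.03, b_i = 3.210 in (shorter outer/inner sides).
I_min = (7.66×4.03³ − 6.840×3.210³)/12 = 22.93 in⁴
Effective length L_e = K·L = 0.7 × 106 = 74.20 in
P_cr = π²EI / L_e² = π² × 30000×10³ × 22.93 / 74.20² = 1.233×10^6 lb

P_cr ≈ 1230 kip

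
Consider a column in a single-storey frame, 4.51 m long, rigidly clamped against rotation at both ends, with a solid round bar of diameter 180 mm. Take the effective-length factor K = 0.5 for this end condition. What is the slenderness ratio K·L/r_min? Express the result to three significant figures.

For a solid circle r = d/4 = 180/4 = 45.00 mm
L_e = K·L = 0.5 × 4.51 m = 2.255 m = 2255.0 mm
λ = L_e / r_min = 2255.0 / 45.00 = 50.1

λ ≈ 50.1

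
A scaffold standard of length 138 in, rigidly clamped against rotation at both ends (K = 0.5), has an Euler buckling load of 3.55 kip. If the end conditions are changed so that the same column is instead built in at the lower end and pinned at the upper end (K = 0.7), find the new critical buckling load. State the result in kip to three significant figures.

P_cr ≈ 1.81 kip

P_cr ∝ 1/K², so P_cr,new = P_cr,old × (K_old/K_new)² = 3.55 × (0.5/0.7)²
= 3.55 × 0.5102 = 1.81 kip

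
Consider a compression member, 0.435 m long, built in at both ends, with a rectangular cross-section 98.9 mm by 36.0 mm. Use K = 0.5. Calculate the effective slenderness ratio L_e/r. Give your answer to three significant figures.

λ ≈ 20.9

For a rectangle r_min = b/√12 = 36.0/√12 = 10.39 mm
L_e = K·L = 0.5 × 0.435 m = 0.2175 m = 217.50 mm
λ = L_e / r_min = 217.50 / 10.39 = 20.9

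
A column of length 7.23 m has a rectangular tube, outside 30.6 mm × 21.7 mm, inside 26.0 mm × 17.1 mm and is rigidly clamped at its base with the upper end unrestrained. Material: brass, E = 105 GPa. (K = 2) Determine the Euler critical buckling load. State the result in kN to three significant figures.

P_cr ≈ 0.0754 kN

Weak-axis I_min = (h_o·b_o³ − h_i·b_i³)/12 with b_o = 21.7, b_i = 17.10 mm (shorter outer/inner sides).
I_min = (30.6×21.7³ − 26.00×17.10³)/12 = 1.522×10^4 mm⁴
I = 1.522×10^4 mm⁴ = 1.522×10^-8 m⁴
Effective length L_e = K·L = 2 × 7.23 = 14.46 m
P_cr = π²EI / L_e² = π² × 105×10⁹ × 1.522×10^-8 / 14.46² = 75.45 N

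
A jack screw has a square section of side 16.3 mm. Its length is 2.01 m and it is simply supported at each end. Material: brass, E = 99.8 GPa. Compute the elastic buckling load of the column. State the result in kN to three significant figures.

I = a⁴/12 = 16.3⁴/12 = 5.883×10^3 mm⁴
I = 5.883×10^3 mm⁴ = 5.883×10^-9 m⁴
Effective length L_e = K·L = 1 × 2.01 = 2.010 m
P_cr = π²EI / L_e² = π² × 99.8×10⁹ × 5.883×10^-9 / 2.010² = 1.434×10^3 N

P_cr ≈ 1.43 kN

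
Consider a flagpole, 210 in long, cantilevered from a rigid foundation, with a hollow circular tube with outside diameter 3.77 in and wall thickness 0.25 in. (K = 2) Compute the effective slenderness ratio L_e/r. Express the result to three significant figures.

λ ≈ 337

Inner diameter d_i = 3.77 − 2×0.25 = 3.270 in
I = π(d_o⁴ − d_i⁴)/64 = π(3.77⁴ − 3.270⁴)/64 = 4.303 in⁴
A = 2.765 in²;  r_min = √(I/A) = √(4.303/2.765) = 1.248 in
L_e = K·L = 2 × 210 = 420.0 in
λ = L_e / r_min = 420.00 / 1.248 = 337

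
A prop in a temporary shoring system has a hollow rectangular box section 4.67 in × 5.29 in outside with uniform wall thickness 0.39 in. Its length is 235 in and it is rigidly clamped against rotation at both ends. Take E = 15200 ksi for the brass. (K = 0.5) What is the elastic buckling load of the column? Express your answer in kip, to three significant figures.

P_cr ≈ 247 kip

Inner dimensions: h_i = 5.29 − 2×0.39 = 4.510 in, b_i = 4.67 − 2×0.39 = 3.890 in
Weak-axis I_min = (h_o·b_o³ − h_i·b_i³)/12 with b_o = 4.67, b_i = 3.890 in (shorter outer/inner sides).
I_min = (5.29×4.67³ − 4.510×3.890³)/12 = 22.77 in⁴
Effective length L_e = K·L = 0.5 × 235 = 117.5 in
P_cr = π²EI / L_e² = π² × 15200×10³ × 22.77 / 117.5² = 2.475×10^5 lb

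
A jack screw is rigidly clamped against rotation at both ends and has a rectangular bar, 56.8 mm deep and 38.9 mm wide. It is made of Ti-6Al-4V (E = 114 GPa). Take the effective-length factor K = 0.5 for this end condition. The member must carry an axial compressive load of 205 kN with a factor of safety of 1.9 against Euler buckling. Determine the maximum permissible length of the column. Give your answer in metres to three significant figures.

Buckling occurs about the weak axis: I_min = h·b³/12 with b = 38.9 mm (the shorter side).
I_min = 56.8×38.9³/12 = 2.786×10^5 mm⁴
I = 2.786×10^-7 m⁴
Required critical load P_cr = n·P = 1.9 × 205 = 389.5 kN = 3.895×10^5 N
From P_cr = π²EI/(K·L)²:  L = (1/K)·√(π²EI/P_cr) = (1/0.5)·√(π²×1.14×10^11×2.786×10^-7/3.895×10^5)
L = 1.79 m

L_max ≈ 1.79 m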